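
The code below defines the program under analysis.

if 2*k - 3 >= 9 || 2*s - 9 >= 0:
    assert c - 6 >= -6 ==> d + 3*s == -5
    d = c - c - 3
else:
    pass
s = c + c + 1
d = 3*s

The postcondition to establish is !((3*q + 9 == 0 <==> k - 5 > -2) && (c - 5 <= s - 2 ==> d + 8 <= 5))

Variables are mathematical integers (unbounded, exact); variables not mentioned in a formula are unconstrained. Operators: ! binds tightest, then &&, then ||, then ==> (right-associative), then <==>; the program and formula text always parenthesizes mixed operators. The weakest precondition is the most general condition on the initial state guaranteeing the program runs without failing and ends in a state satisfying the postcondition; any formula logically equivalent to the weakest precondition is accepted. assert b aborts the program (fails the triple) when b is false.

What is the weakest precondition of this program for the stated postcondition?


Working backward. After the program, the postcondition !((3*q + 9 == 0 <==> k - 5 > -2) && (c - 5 <= s - 2 ==> d + 8 <= 5)) must hold; in canonical form it is !((3*q == -9 <==> k > 3) && (c <= s + 3 ==> d <= -3)).
Before d := 3*s: !((3*q == -9 <==> k > 3) && (c <= s + 3 ==> 3*s <= -3))
Before s := c + c + 1: !((3*q == -9 <==> k > 3) && (c >= -4 ==> 6*c <= -6))
Then branch requires (c >= 0 ==> d + 3*s == -5) && (!((3*q == -9 <==> k > 3) && (c >= -4 ==> 6*c <= -6))); else branch requires !((3*q == -9 <==> k > 3) && (c >= -4 ==> 6*c <= -6)).
Before the if: ((2*k >= 12 || 2*s >= 9) ==> ((c >= 0 ==> d + 3*s == -5) && (!((3*q == -9 <==> k > 3) && (c >= -4 ==> 6*c <= -6))))) && ((!(2*k >= 12 || 2*s >= 9)) ==> (!((3*q == -9 <==> k > 3) && (c >= -4 ==> 6*c <= -6))))
Answer: WP = ((2*k >= 12 || 2*s >= 9) ==> ((c >= 0 ==> d + 3*s == -5) && (!((3*q == -9 <==> k > 3) && (c >= -4 ==> 6*c <= -6))))) && ((!(2*k >= 12 || 2*s >= 9)) ==> (!((3*q == -9 <==> k > 3) && (c >= -4 ==> 6*c <= -6))))


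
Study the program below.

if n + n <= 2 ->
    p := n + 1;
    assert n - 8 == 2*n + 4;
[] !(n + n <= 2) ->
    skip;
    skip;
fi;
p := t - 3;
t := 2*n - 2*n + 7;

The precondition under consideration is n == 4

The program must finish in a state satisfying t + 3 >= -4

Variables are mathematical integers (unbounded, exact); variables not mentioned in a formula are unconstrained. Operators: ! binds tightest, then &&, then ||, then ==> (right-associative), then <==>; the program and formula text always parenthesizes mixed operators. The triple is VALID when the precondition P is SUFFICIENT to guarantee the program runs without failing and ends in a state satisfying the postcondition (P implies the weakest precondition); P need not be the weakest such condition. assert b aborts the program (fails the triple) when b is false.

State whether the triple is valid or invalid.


Working backward. After the program, the postcondition t + 3 >= -4 must hold; in canonical form it is t >= -7.
Before t := 2*n - 2*n + 7: true
Before p := t - 3: true
Then branch requires n == -12; else branch requires true.
Before the if: 2*n <= 2 ==> n == -12
The weakest precondition is 2*n <= 2 ==> n == -12.
Check whether n == 4 implies it.
Every state satisfying the precondition satisfies the weakest precondition: the implication holds.
Answer: valid


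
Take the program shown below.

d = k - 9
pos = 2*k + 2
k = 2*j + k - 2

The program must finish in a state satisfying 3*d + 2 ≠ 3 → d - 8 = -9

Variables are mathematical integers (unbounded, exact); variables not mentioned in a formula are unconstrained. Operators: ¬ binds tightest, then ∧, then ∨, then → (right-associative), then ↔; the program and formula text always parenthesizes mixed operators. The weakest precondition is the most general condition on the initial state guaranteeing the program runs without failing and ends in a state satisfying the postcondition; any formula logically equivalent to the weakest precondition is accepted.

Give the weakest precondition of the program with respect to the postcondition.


Working backward. After the program, the postcondition 3*d + 2 ≠ 3 → d - 8 = -9 must hold; in canonical form it is 3*d ≠ 1 → d = -1.
Before k := 2*j + k - 2: 3*d ≠ 1 → d = -1
Before pos := 2*k + 2: 3*d ≠ 1 → d = -1
Before d := k - 9: 3*k ≠ 28 → k = 8
Answer: WP = 3*k ≠ 28 → k = 8


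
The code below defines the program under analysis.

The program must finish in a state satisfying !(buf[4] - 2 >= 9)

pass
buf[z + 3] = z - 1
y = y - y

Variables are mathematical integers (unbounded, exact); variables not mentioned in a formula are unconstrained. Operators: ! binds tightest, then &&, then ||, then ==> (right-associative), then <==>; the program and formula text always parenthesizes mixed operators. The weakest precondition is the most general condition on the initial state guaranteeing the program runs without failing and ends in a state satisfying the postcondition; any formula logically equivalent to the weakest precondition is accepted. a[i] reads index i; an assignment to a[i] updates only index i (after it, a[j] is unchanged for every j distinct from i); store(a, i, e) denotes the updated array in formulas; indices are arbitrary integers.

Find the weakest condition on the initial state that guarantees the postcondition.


Working backward. After the program, the postcondition !(buf[4] - 2 >= 9) must hold; in canonical form it is !(buf[4] >= 11).
Before y := y - y: !(buf[4] >= 11)
Before buf[z + 3] := z - 1: !(store(buf, z + 3, z - 1)[4] >= 11)
Before skip: !(store(buf, z + 3, z - 1)[4] >= 11)
Answer: WP = !(store(buf, z + 3, z - 1)[4] >= 11)


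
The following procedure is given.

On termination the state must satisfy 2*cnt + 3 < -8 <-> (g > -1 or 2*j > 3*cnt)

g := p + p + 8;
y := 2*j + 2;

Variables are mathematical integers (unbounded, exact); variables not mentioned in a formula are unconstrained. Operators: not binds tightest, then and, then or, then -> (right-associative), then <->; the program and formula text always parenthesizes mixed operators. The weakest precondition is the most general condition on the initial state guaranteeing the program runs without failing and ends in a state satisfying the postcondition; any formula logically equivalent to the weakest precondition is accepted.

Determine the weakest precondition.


Working backward. After the program, the postcondition 2*cnt + 3 < -8 <-> (g > -1 or 2*j > 3*cnt) must hold; in canonical form it is 2*cnt < -11 <-> (g > -1 or 2*j > 3*cnt).
Before y := 2*j + 2: 2*cnt < -11 <-> (g > -1 or 2*j > 3*cnt)
Before g := p + p + 8: 2*cnt < -11 <-> (2*p > -9 or 2*j > 3*cnt)
Answer: WP = 2*cnt < -11 <-> (2*p > -9 or 2*j > 3*cnt)


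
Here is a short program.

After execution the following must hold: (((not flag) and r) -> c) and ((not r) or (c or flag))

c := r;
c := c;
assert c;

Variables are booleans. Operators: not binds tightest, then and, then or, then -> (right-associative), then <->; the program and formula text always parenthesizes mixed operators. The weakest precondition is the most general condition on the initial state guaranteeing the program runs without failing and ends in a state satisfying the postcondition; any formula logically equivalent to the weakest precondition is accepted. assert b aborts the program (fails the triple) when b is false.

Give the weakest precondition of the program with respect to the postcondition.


Working backward. After the program, the postcondition (((not flag) and r) -> c) and ((not r) or (c or flag)) must hold; in canonical form it is (((not flag) and r) -> c) and ((not r) or c or flag).
Before assert c: c and (((not flag) and r) -> c) and ((not r) or c or flag)
Before c := c: c and (((not flag) and r) -> c) and ((not r) or c or flag)
Before c := r: r and (((not flag) and r) -> r)
Answer: WP = r and (((not flag) and r) -> r)


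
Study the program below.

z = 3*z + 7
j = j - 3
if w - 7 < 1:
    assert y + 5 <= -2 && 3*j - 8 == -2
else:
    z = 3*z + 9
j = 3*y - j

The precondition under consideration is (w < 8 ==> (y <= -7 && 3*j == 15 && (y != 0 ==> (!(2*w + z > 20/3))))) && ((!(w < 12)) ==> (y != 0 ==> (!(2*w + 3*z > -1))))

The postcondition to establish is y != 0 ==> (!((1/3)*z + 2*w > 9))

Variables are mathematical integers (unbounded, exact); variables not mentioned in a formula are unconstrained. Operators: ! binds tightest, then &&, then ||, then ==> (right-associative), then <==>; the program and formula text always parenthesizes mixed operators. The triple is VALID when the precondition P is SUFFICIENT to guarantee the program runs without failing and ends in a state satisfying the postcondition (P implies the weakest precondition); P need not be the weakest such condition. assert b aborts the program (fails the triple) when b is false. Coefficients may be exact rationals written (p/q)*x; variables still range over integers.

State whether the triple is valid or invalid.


Working backward. After the program, the postcondition y != 0 ==> (!((1/3)*z + 2*w > 9)) must hold; in canonical form it is y != 0 ==> (!(2*w + (1/3)*z > 9)).
Before j := 3*y - j: y != 0 ==> (!(2*w + (1/3)*z > 9))
Then branch requires y <= -7 && 3*j == 6 && (y != 0 ==> (!(2*w + (1/3)*z > 9))); else branch requires y != 0 ==> (!(2*w + z > 6)).
Before the if: (w < 8 ==> (y <= -7 && 3*j == 6 && (y != 0 ==> (!(2*w + (1/3)*z > 9))))) && ((!(w < 8)) ==> (y != 0 ==> (!(2*w + z > 6))))
Before j := j - 3: (w < 8 ==> (y <= -7 && 3*j == 15 && (y != 0 ==> (!(2*w + (1/3)*z > 9))))) && ((!(w < 8)) ==> (y != 0 ==> (!(2*w + z > 6))))
Before z := 3*z + 7: (w < 8 ==> (y <= -7 && 3*j == 15 && (y != 0 ==> (!(2*w + z > 20/3))))) && ((!(w < 8)) ==> (y != 0 ==> (!(2*w + 3*z > -1))))
The weakest precondition is (w < 8 ==> (y <= -7 && 3*j == 15 && (y != 0 ==> (!(2*w + z > 20/3))))) && ((!(w < 8)) ==> (y != 0 ==> (!(2*w + 3*z > -1)))).
Check whether (w < 8 ==> (y <= -7 && 3*j == 15 && (y != 0 ==> (!(2*w + z > 20/3))))) && ((!(w < 12)) ==> (y != 0 ==> (!(2*w + 3*z > -1)))) implies it.
Countermodel: at the initial state j = 0, w = 8, y = 1, z = 0, the precondition holds but the weakest precondition fails.
Answer: invalid


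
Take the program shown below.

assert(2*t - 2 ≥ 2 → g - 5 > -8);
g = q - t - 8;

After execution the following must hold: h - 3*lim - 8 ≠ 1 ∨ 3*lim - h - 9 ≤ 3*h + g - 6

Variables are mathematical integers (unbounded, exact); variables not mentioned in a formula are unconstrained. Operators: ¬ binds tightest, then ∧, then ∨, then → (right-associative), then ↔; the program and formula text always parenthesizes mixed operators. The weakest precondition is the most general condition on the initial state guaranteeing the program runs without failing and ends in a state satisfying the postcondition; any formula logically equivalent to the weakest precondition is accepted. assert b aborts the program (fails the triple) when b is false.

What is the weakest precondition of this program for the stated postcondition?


Working backward. After the program, the postcondition h - 3*lim - 8 ≠ 1 ∨ 3*lim - h - 9 ≤ 3*h + g - 6 must hold; in canonical form it is h ≠ 3*lim + 9 ∨ 3*lim ≤ g + 4*h + 3.
Before g := q - t - 8: h ≠ 3*lim + 9 ∨ 3*lim + t ≤ 4*h + q - 5
Before assert 2*t - 2 ≥ 2 → g - 5 > -8: (2*t ≥ 4 → g > -3) ∧ (h ≠ 3*lim + 9 ∨ 3*lim + t ≤ 4*h + q - 5)
Answer: WP = (2*t ≥ 4 → g > -3) ∧ (h ≠ 3*lim + 9 ∨ 3*lim + t ≤ 4*h + q - 5)


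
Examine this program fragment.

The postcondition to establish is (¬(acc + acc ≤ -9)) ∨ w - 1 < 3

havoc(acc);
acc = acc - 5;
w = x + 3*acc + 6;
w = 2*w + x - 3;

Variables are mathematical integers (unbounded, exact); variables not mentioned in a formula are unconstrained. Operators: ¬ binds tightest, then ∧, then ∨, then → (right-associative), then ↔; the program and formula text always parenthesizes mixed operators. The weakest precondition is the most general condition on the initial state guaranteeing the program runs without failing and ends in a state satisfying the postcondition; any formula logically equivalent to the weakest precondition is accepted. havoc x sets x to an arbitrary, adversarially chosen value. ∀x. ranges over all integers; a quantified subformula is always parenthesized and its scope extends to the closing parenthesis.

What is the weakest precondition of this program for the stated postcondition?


Working backward. After the program, the postcondition (¬(acc + acc ≤ -9)) ∨ w - 1 < 3 must hold; in canonical form it is (¬(2*acc ≤ -9)) ∨ w < 4.
Before w := 2*w + x - 3: (¬(2*acc ≤ -9)) ∨ 2*w + x < 7
Before w := x + 3*acc + 6: (¬(2*acc ≤ -9)) ∨ 6*acc + 3*x < -5
Before acc := acc - 5: (¬(2*acc ≤ 1)) ∨ 6*acc + 3*x < 25
Before havoc acc: ∀acc_1. ((¬(2*acc_1 ≤ 1)) ∨ 6*acc_1 + 3*x < 25)
Answer: WP = ∀acc_1. ((¬(2*acc_1 ≤ 1)) ∨ 6*acc_1 + 3*x < 25)


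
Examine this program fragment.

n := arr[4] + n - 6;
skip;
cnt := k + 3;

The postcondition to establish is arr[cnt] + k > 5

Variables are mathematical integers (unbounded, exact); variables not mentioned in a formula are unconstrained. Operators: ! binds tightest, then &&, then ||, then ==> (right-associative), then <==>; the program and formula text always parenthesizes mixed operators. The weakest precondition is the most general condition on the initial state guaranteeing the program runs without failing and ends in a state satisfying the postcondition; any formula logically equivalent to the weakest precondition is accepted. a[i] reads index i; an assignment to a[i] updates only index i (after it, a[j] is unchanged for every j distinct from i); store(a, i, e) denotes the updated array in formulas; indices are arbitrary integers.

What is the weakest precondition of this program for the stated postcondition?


Working backward. After the program, arr[cnt] + k > 5 must hold.
Before cnt := k + 3: arr[k + 3] + k > 5
Before skip: arr[k + 3] + k > 5
Before n := arr[4] + n - 6: arr[k + 3] + k > 5
Answer: WP = arr[k + 3] + k > 5


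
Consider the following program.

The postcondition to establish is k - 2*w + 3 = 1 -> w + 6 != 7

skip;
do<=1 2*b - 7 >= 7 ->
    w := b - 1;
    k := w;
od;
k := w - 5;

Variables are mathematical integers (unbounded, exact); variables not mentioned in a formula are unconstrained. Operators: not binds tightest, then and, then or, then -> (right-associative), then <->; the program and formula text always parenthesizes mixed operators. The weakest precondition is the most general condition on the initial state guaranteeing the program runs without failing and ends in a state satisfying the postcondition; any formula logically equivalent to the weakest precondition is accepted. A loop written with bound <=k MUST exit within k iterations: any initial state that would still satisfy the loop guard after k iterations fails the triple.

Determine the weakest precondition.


Working backward. After the program, the postcondition k - 2*w + 3 = 1 -> w + 6 != 7 must hold; in canonical form it is k = 2*w - 2 -> w != 1.
Before k := w - 5: w = -3 -> w != 1
Before the loop (bound <=1), unroll the exhaustion recursion (WP_0 = exit-now case; WP_j = one more guarded iteration, up to j = 1):
  WP_0: (not (2*b >= 14)) and (w = -3 -> w != 1)
  WP_1: (2*b >= 14 -> ((not (2*b >= 14)) and (b = -2 -> b != 2))) and ((not (2*b >= 14)) -> (w = -3 -> w != 1))
So before the loop: (2*b >= 14 -> ((not (2*b >= 14)) and (b = -2 -> b != 2))) and ((not (2*b >= 14)) -> (w = -3 -> w != 1))
Before skip: (2*b >= 14 -> ((not (2*b >= 14)) and (b = -2 -> b != 2))) and ((not (2*b >= 14)) -> (w = -3 -> w != 1))
Answer: WP = (2*b >= 14 -> ((not (2*b >= 14)) and (b = -2 -> b != 2))) and ((not (2*b >= 14)) -> (w = -3 -> w != 1))


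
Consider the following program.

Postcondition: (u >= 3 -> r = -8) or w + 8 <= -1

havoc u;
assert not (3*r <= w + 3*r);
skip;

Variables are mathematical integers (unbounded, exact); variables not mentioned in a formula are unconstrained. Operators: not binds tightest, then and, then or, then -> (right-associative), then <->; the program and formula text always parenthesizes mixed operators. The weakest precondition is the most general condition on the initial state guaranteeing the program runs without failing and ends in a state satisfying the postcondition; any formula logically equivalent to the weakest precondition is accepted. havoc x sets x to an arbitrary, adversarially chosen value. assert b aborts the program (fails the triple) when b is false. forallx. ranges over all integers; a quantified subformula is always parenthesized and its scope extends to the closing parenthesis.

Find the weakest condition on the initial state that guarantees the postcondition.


Working backward. After the program, the postcondition (u >= 3 -> r = -8) or w + 8 <= -1 must hold; in canonical form it is (u >= 3 -> r = -8) or w <= -9.
Before skip: (u >= 3 -> r = -8) or w <= -9
Before assert not (3*r <= w + 3*r): (not (w >= 0)) and ((u >= 3 -> r = -8) or w <= -9)
Before havoc u: forall u_1. ((not (w >= 0)) and ((u_1 >= 3 -> r = -8) or w <= -9))
Answer: WP = forall u_1. ((not (w >= 0)) and ((u_1 >= 3 -> r = -8) or w <= -9))


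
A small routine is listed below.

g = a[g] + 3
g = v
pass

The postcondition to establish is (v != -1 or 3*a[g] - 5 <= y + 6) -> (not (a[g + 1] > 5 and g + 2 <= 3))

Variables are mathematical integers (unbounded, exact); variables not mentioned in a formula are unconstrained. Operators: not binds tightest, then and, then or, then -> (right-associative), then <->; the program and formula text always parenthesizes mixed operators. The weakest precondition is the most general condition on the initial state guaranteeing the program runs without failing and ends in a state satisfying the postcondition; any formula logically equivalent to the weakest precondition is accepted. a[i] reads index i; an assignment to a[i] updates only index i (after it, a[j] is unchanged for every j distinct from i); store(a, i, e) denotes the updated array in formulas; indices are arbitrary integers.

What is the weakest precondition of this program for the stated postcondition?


Working backward. After the program, the postcondition (v != -1 or 3*a[g] - 5 <= y + 6) -> (not (a[g + 1] > 5 and g + 2 <= 3)) must hold; in canonical form it is (v != -1 or 3*a[g] <= y + 11) -> (not (a[g + 1] > 5 and g <= 1)).
Before skip: (v != -1 or 3*a[g] <= y + 11) -> (not (a[g + 1] > 5 and g <= 1))
Before g := v: (v != -1 or 3*a[v] <= y + 11) -> (not (a[v + 1] > 5 and v <= 1))
Before g := a[g] + 3: (v != -1 or 3*a[v] <= y + 11) -> (not (a[v + 1] > 5 and v <= 1))
Answer: WP = (v != -1 or 3*a[v] <= y + 11) -> (not (a[v + 1] > 5 and v <= 1))


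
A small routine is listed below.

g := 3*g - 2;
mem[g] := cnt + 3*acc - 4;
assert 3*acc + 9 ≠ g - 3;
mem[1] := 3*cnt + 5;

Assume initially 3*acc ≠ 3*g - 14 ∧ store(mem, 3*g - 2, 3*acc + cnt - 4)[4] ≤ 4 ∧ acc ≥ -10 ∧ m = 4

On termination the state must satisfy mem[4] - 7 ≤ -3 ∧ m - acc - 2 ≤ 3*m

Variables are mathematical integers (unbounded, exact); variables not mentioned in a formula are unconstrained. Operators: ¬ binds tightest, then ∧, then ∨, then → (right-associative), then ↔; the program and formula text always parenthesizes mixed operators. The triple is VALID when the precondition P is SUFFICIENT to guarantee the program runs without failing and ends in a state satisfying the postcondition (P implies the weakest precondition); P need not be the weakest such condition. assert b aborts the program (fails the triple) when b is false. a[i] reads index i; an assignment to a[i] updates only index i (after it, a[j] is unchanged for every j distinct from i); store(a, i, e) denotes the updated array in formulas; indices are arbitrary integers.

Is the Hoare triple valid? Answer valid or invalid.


Working backward. After the program, the postcondition mem[4] - 7 ≤ -3 ∧ m - acc - 2 ≤ 3*m must hold; in canonical form it is mem[4] ≤ 4 ∧ acc + 2*m ≥ -2.
Before mem[1] := 3*cnt + 5: mem[4] ≤ 4 ∧ acc + 2*m ≥ -2
Before assert 3*acc + 9 ≠ g - 3: 3*acc ≠ g - 12 ∧ mem[4] ≤ 4 ∧ acc + 2*m ≥ -2
Before mem[g] := cnt + 3*acc - 4: 3*acc ≠ g - 12 ∧ store(mem, g, 3*acc + cnt - 4)[4] ≤ 4 ∧ acc + 2*m ≥ -2
Before g := 3*g - 2: 3*acc ≠ 3*g - 14 ∧ store(mem, 3*g - 2, 3*acc + cnt - 4)[4] ≤ 4 ∧ acc + 2*m ≥ -2
The weakest precondition is 3*acc ≠ 3*g - 14 ∧ store(mem, 3*g - 2, 3*acc + cnt - 4)[4] ≤ 4 ∧ acc + 2*m ≥ -2.
Check whether 3*acc ≠ 3*g - 14 ∧ store(mem, 3*g - 2, 3*acc + cnt - 4)[4] ≤ 4 ∧ acc ≥ -10 ∧ m = 4 implies it.
Every state satisfying the precondition satisfies the weakest precondition: the implication holds.
Answer: valid


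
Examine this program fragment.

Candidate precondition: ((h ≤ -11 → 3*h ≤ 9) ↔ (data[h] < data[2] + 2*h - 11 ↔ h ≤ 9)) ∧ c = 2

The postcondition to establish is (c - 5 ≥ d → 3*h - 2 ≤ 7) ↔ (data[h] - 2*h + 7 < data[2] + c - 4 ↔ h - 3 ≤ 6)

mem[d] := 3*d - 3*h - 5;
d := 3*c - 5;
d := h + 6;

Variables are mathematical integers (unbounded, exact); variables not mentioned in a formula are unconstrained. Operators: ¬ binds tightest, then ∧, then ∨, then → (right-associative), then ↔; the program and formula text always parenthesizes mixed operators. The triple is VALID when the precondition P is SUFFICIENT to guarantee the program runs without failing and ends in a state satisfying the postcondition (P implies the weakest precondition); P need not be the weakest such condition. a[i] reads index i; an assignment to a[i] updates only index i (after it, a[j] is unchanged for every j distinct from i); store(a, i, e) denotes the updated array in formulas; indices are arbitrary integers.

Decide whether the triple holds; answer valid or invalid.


Working backward. After the program, the postcondition (c - 5 ≥ d → 3*h - 2 ≤ 7) ↔ (data[h] - 2*h + 7 < data[2] + c - 4 ↔ h - 3 ≤ 6) must hold; in canonical form it is (c ≥ d + 5 → 3*h ≤ 9) ↔ (data[h] < data[2] + c + 2*h - 11 ↔ h ≤ 9).
Before d := h + 6: (c ≥ h + 11 → 3*h ≤ 9) ↔ (data[h] < data[2] + c + 2*h - 11 ↔ h ≤ 9)
Before d := 3*c - 5: (c ≥ h + 11 → 3*h ≤ 9) ↔ (data[h] < data[2] + c + 2*h - 11 ↔ h ≤ 9)
Before mem[d] := 3*d - 3*h - 5: (c ≥ h + 11 → 3*h ≤ 9) ↔ (data[h] < data[2] + c + 2*h - 11 ↔ h ≤ 9)
The weakest precondition is (c ≥ h + 11 → 3*h ≤ 9) ↔ (data[h] < data[2] + c + 2*h - 11 ↔ h ≤ 9).
Check whether ((h ≤ -11 → 3*h ≤ 9) ↔ (data[h] < data[2] + 2*h - 11 ↔ h ≤ 9)) ∧ c = 2 implies it.
Countermodel: at the initial state c = 2, data = {[2] = 0, [10] = 9, elsewhere 9}, h = 10, the precondition holds but the weakest precondition fails.
Answer: invalid


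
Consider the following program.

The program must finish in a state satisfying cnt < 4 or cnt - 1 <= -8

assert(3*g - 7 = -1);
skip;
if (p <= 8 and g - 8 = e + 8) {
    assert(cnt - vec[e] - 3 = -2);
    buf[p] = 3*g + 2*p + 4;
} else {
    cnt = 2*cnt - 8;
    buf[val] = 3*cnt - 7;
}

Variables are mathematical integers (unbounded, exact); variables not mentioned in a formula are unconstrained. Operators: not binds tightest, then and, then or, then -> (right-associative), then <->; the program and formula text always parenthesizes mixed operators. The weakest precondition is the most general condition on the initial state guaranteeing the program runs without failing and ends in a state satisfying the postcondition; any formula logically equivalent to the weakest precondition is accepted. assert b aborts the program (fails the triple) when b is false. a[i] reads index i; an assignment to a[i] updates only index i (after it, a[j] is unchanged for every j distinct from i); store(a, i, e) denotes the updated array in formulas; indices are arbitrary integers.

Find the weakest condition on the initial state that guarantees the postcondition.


Working backward. After the program, the postcondition cnt < 4 or cnt - 1 <= -8 must hold; in canonical form it is cnt < 4 or cnt <= -7.
Then branch requires cnt = vec[e] + 1 and (cnt < 4 or cnt <= -7); else branch requires 2*cnt < 12 or 2*cnt <= 1.
Before the if: ((p <= 8 and g = e + 16) -> (cnt = vec[e] + 1 and (cnt < 4 or cnt <= -7))) and ((not (p <= 8 and g = e + 16)) -> (2*cnt < 12 or 2*cnt <= 1))
Before skip: ((p <= 8 and g = e + 16) -> (cnt = vec[e] + 1 and (cnt < 4 or cnt <= -7))) and ((not (p <= 8 and g = e + 16)) -> (2*cnt < 12 or 2*cnt <= 1))
Before assert 3*g - 7 = -1: 3*g = 6 and ((p <= 8 and g = e + 16) -> (cnt = vec[e] + 1 and (cnt < 4 or cnt <= -7))) and ((not (p <= 8 and g = e + 16)) -> (2*cnt < 12 or 2*cnt <= 1))
Answer: WP = 3*g = 6 and ((p <= 8 and g = e + 16) -> (cnt = vec[e] + 1 and (cnt < 4 or cnt <= -7))) and ((not (p <= 8 and g = e + 16)) -> (2*cnt < 12 or 2*cnt <= 1))


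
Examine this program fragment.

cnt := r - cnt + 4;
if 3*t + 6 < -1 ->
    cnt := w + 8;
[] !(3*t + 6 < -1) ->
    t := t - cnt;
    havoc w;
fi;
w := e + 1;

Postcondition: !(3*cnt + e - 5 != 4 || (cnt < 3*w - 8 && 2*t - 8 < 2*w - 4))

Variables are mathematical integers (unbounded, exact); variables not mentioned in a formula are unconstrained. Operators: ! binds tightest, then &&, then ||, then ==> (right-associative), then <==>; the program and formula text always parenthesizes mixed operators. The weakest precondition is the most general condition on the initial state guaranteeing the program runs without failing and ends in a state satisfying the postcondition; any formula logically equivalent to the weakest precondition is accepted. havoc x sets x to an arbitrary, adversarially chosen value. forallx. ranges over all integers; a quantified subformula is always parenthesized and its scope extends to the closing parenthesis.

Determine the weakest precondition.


Working backward. After the program, the postcondition !(3*cnt + e - 5 != 4 || (cnt < 3*w - 8 && 2*t - 8 < 2*w - 4)) must hold; in canonical form it is !(3*cnt + e != 9 || (cnt < 3*w - 8 && 2*t < 2*w + 4)).
Before w := e + 1: !(3*cnt + e != 9 || (cnt < 3*e - 5 && 2*t < 2*e + 6))
Then branch requires !(e + 3*w != -15 || (w < 3*e - 13 && 2*t < 2*e + 6)); else branch requires !(3*cnt + e != 9 || (cnt < 3*e - 5 && 2*t < 2*cnt + 2*e + 6)).
Before the if: (3*t < -7 ==> (!(e + 3*w != -15 || (w < 3*e - 13 && 2*t < 2*e + 6)))) && ((!(3*t < -7)) ==> (!(3*cnt + e != 9 || (cnt < 3*e - 5 && 2*t < 2*cnt + 2*e + 6))))
Before cnt := r - cnt + 4: (3*t < -7 ==> (!(e + 3*w != -15 || (w < 3*e - 13 && 2*t < 2*e + 6)))) && ((!(3*t < -7)) ==> (!(e + 3*r != 3*cnt - 3 || (r < cnt + 3*e - 9 && 2*cnt + 2*t < 2*e + 2*r + 14))))
Answer: WP = (3*t < -7 ==> (!(e + 3*w != -15 || (w < 3*e - 13 && 2*t < 2*e + 6)))) && ((!(3*t < -7)) ==> (!(e + 3*r != 3*cnt - 3 || (r < cnt + 3*e - 9 && 2*cnt + 2*t < 2*e + 2*r + 14))))


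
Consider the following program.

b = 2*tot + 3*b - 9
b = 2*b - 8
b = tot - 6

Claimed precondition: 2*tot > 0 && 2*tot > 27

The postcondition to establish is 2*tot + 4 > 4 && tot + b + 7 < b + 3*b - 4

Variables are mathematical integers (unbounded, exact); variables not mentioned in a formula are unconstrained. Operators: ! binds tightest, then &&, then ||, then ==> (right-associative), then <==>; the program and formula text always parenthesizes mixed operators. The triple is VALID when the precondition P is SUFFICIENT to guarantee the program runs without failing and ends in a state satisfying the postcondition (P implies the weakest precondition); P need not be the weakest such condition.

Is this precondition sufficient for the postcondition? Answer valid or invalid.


Working backward. After the program, the postcondition 2*tot + 4 > 4 && tot + b + 7 < b + 3*b - 4 must hold; in canonical form it is 2*tot > 0 && tot < 3*b - 11.
Before b := tot - 6: 2*tot > 0 && 2*tot > 29
Before b := 2*b - 8: 2*tot > 0 && 2*tot > 29
Before b := 2*tot + 3*b - 9: 2*tot > 0 && 2*tot > 29
The weakest precondition is 2*tot > 0 && 2*tot > 29.
Check whether 2*tot > 0 && 2*tot > 27 implies it.
Countermodel: at the initial state tot = 14, the precondition holds but the weakest precondition fails.
Answer: invalid


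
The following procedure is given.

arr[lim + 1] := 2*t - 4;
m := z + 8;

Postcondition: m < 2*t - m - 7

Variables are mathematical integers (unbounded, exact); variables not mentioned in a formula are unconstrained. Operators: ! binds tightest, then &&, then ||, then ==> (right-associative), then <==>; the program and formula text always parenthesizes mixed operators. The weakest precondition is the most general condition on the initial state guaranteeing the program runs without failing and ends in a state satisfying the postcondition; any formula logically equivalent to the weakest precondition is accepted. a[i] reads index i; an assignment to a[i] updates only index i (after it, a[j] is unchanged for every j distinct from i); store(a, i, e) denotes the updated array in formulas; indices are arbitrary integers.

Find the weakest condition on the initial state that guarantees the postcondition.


Working backward. After the program, the postcondition m < 2*t - m - 7 must hold; in canonical form it is 2*m < 2*t - 7.
Before m := z + 8: 2*z < 2*t - 23
Before arr[lim + 1] := 2*t - 4: 2*z < 2*t - 23
Answer: WP = 2*z < 2*t - 23


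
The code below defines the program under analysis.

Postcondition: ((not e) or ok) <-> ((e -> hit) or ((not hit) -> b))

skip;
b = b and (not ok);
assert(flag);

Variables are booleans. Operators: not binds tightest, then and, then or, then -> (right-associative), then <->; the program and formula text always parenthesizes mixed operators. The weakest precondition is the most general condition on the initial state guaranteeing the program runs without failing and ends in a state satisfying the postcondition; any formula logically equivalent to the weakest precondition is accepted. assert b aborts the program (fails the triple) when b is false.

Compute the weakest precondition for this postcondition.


Working backward. After the program, ((not e) or ok) <-> ((e -> hit) or ((not hit) -> b)) must hold.
Before assert flag: flag and (((not e) or ok) <-> ((e -> hit) or ((not hit) -> b)))
Before b := b and (not ok): flag and (((not e) or ok) <-> ((e -> hit) or ((not hit) -> (b and (not ok)))))
Before skip: flag and (((not e) or ok) <-> ((e -> hit) or ((not hit) -> (b and (not ok)))))
Answer: WP = flag and (((not e) or ok) <-> ((e -> hit) or ((not hit) -> (b and (not ok)))))


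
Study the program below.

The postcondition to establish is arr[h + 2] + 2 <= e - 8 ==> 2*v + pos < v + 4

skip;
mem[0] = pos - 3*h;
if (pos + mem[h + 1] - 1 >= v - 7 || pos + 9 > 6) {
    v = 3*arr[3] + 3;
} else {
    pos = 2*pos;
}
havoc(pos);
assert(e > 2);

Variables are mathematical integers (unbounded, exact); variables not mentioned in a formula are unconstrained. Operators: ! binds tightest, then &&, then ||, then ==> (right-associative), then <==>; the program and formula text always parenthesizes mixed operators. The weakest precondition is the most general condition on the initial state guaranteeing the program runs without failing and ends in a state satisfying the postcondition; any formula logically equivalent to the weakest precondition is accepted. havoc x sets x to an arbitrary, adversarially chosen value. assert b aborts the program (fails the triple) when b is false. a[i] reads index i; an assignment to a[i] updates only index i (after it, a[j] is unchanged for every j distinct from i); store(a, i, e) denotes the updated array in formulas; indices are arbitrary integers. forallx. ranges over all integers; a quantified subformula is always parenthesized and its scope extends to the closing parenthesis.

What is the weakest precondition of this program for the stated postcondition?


Working backward. After the program, the postcondition arr[h + 2] + 2 <= e - 8 ==> 2*v + pos < v + 4 must hold; in canonical form it is arr[h + 2] <= e - 10 ==> pos + v < 4.
Before assert e > 2: e > 2 && (arr[h + 2] <= e - 10 ==> pos + v < 4)
Before havoc pos: forall pos_1. (e > 2 && (arr[h + 2] <= e - 10 ==> pos_1 + v < 4))
Then branch requires forall pos_1. (e > 2 && (arr[h + 2] <= e - 10 ==> 3*arr[3] + pos_1 < 1)); else branch requires forall pos_1. (e > 2 && (arr[h + 2] <= e - 10 ==> pos_1 + v < 4)).
Before the if: ((mem[h + 1] + pos >= v - 6 || pos > -3) ==> (forall pos_1. (e > 2 && (arr[h + 2] <= e - 10 ==> 3*arr[3] + pos_1 < 1)))) && ((!(mem[h + 1] + pos >= v - 6 || pos > -3)) ==> (forall pos_1. (e > 2 && (arr[h + 2] <= e - 10 ==> pos_1 + v < 4))))
Before mem[0] := pos - 3*h: ((store(mem, 0, -3*h + pos)[h + 1] + pos >= v - 6 || pos > -3) ==> (forall pos_1. (e > 2 && (arr[h + 2] <= e - 10 ==> 3*arr[3] + pos_1 < 1)))) && ((!(store(mem, 0, -3*h + pos)[h + 1] + pos >= v - 6 || pos > -3)) ==> (forall pos_1. (e > 2 && (arr[h + 2] <= e - 10 ==> pos_1 + v < 4))))
Before skip: ((store(mem, 0, -3*h + pos)[h + 1] + pos >= v - 6 || pos > -3) ==> (forall pos_1. (e > 2 && (arr[h + 2] <= e - 10 ==> 3*arr[3] + pos_1 < 1)))) && ((!(store(mem, 0, -3*h + pos)[h + 1] + pos >= v - 6 || pos > -3)) ==> (forall pos_1. (e > 2 && (arr[h + 2] <= e - 10 ==> pos_1 + v < 4))))
Answer: WP = ((store(mem, 0, -3*h + pos)[h + 1] + pos >= v - 6 || pos > -3) ==> (forall pos_1. (e > 2 && (arr[h + 2] <= e - 10 ==> 3*arr[3] + pos_1 < 1)))) && ((!(store(mem, 0, -3*h + pos)[h + 1] + pos >= v - 6 || pos > -3)) ==> (forall pos_1. (e > 2 && (arr[h + 2] <= e - 10 ==> pos_1 + v < 4))))


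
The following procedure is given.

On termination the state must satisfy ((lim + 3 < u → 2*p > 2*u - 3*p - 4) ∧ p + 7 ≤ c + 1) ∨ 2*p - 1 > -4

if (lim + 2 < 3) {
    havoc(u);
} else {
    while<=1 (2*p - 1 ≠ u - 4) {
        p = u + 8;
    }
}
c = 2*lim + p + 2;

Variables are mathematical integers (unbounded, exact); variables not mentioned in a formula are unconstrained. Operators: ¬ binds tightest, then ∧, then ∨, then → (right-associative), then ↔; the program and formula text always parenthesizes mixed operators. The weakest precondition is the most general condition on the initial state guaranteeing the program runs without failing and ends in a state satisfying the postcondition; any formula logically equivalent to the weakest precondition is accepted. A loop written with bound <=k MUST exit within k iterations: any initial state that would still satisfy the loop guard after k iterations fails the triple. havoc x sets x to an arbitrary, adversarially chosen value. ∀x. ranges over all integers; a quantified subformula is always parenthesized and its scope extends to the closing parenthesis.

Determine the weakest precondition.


Working backward. After the program, the postcondition ((lim + 3 < u → 2*p > 2*u - 3*p - 4) ∧ p + 7 ≤ c + 1) ∨ 2*p - 1 > -4 must hold; in canonical form it is ((lim < u - 3 → 5*p > 2*u - 4) ∧ p ≤ c - 6) ∨ 2*p > -3.
Before c := 2*lim + p + 2: ((lim < u - 3 → 5*p > 2*u - 4) ∧ 2*lim ≥ 4) ∨ 2*p > -3
Then branch requires ∀u_1. (((lim < u_1 - 3 → 5*p > 2*u_1 - 4) ∧ 2*lim ≥ 4) ∨ 2*p > -3); else branch requires (2*p ≠ u - 3 → ((¬(u ≠ -19)) ∧ (((lim < u - 3 → 3*u > -44) ∧ 2*lim ≥ 4) ∨ 2*u > -19))) ∧ ((¬(2*p ≠ u - 3)) → (((lim < u - 3 → 5*p > 2*u - 4) ∧ 2*lim ≥ 4) ∨ 2*p > -3)).
Before the if: (lim < 1 → (∀u_1. (((lim < u_1 - 3 → 5*p > 2*u_1 - 4) ∧ 2*lim ≥ 4) ∨ 2*p > -3))) ∧ ((¬(lim < 1)) → ((2*p ≠ u - 3 → ((¬(u ≠ -19)) ∧ (((lim < u - 3 → 3*u > -44) ∧ 2*lim ≥ 4) ∨ 2*u > -19))) ∧ ((¬(2*p ≠ u - 3)) → (((lim < u - 3 → 5*p > 2*u - 4) ∧ 2*lim ≥ 4) ∨ 2*p > -3))))
Answer: WP = (lim < 1 → (∀u_1. (((lim < u_1 - 3 → 5*p > 2*u_1 - 4) ∧ 2*lim ≥ 4) ∨ 2*p > -3))) ∧ ((¬(lim < 1)) → ((2*p ≠ u - 3 → ((¬(u ≠ -19)) ∧ (((lim < u - 3 → 3*u > -44) ∧ 2*lim ≥ 4) ∨ 2*u > -19))) ∧ ((¬(2*p ≠ u - 3)) → (((lim < u - 3 → 5*p > 2*u - 4) ∧ 2*lim ≥ 4) ∨ 2*p > -3))))


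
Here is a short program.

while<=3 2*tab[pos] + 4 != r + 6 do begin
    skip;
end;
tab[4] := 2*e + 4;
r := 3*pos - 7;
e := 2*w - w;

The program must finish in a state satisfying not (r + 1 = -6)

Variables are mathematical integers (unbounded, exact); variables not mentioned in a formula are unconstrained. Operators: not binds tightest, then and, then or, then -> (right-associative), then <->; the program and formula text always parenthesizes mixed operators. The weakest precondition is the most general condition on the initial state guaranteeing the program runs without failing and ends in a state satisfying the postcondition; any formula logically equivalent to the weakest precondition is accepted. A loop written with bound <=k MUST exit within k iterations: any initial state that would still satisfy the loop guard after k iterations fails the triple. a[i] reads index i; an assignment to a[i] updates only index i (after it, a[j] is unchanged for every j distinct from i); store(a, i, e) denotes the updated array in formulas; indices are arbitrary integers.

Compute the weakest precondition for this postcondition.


Working backward. After the program, the postcondition not (r + 1 = -6) must hold; in canonical form it is not (r = -7).
Before e := 2*w - w: not (r = -7)
Before r := 3*pos - 7: not (3*pos = 0)
Before tab[4] := 2*e + 4: not (3*pos = 0)
Before the loop (bound <=3), unroll the exhaustion recursion (WP_0 = exit-now case; WP_j = one more guarded iteration, up to j = 3):
  WP_0: (not (2*tab[pos] != r + 2)) and (not (3*pos = 0))
  WP_1: (2*tab[pos] != r + 2 -> ((not (2*tab[pos] != r + 2)) and (not (3*pos = 0)))) and ((not (2*tab[pos] != r + 2)) -> (not (3*pos = 0)))
  WP_2: (2*tab[pos] != r + 2 -> ((2*tab[pos] != r + 2 -> ((not (2*tab[pos] != r + 2)) and (not (3*pos = 0)))) and ((not (2*tab[pos] != r + 2)) -> (not (3*pos = 0))))) and ((not (2*tab[pos] != r + 2)) -> (not (3*pos = 0)))
  WP_3: (2*tab[pos] != r + 2 -> ((2*tab[pos] != r + 2 -> ((2*tab[pos] != r + 2 -> ((not (2*tab[pos] != r + 2)) and (not (3*pos = 0)))) and ((not (2*tab[pos] != r + 2)) -> (not (3*pos = 0))))) and ((not (2*tab[pos] != r + 2)) -> (not (3*pos = 0))))) and ((not (2*tab[pos] != r + 2)) -> (not (3*pos = 0)))
So before the loop: (2*tab[pos] != r + 2 -> ((2*tab[pos] != r + 2 -> ((2*tab[pos] != r + 2 -> ((not (2*tab[pos] != r + 2)) and (not (3*pos = 0)))) and ((not (2*tab[pos] != r + 2)) -> (not (3*pos = 0))))) and ((not (2*tab[pos] != r + 2)) -> (not (3*pos = 0))))) and ((not (2*tab[pos] != r + 2)) -> (not (3*pos = 0)))
Answer: WP = (2*tab[pos] != r + 2 -> ((2*tab[pos] != r + 2 -> ((2*tab[pos] != r + 2 -> ((not (2*tab[pos] != r + 2)) and (not (3*pos = 0)))) and ((not (2*tab[pos] != r + 2)) -> (not (3*pos = 0))))) and ((not (2*tab[pos] != r + 2)) -> (not (3*pos = 0))))) and ((not (2*tab[pos] != r + 2)) -> (not (3*pos = 0)))


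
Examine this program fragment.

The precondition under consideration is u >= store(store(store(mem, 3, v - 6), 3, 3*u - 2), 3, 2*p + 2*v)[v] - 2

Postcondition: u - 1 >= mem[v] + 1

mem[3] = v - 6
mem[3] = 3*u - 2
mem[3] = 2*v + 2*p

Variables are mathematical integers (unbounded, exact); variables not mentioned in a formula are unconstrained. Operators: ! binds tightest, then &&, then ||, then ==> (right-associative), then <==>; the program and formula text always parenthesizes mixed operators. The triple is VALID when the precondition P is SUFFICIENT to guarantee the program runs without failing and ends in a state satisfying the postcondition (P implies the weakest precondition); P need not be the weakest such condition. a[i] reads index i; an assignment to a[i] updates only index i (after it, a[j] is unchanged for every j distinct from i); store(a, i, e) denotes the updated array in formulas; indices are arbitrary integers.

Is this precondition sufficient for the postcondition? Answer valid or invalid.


Working backward. After the program, the postcondition u - 1 >= mem[v] + 1 must hold; in canonical form it is u >= mem[v] + 2.
Before mem[3] := 2*v + 2*p: u >= store(mem, 3, 2*p + 2*v)[v] + 2
Before mem[3] := 3*u - 2: u >= store(store(mem, 3, 3*u - 2), 3, 2*p + 2*v)[v] + 2
Before mem[3] := v - 6: u >= store(store(store(mem, 3, v - 6), 3, 3*u - 2), 3, 2*p + 2*v)[v] + 2
The weakest precondition is u >= store(store(store(mem, 3, v - 6), 3, 3*u - 2), 3, 2*p + 2*v)[v] + 2.
Check whether u >= store(store(store(mem, 3, v - 6), 3, 3*u - 2), 3, 2*p + 2*v)[v] - 2 implies it.
Countermodel: at the initial state mem = {[0] = -1, [3] = 2, elsewhere 2}, p = 15215, u = 0, v = 0, the precondition holds but the weakest precondition fails.
Answer: invalid
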